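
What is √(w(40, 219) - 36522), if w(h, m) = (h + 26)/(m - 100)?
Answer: 2*I*√129295047/119 ≈ 191.11*I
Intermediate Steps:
w(h, m) = (26 + h)/(-100 + m)
√(w(40, 219) - 36522) = √((26 + 40)/(-100 + 219) - 36522) = √(66/119 - 36522) = √(-4346052/119) = 2*I*√129295047/119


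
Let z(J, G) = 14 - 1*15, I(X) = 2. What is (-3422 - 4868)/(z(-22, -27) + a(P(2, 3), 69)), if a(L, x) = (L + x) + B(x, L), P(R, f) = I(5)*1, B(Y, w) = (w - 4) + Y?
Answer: -8290/137 ≈ -60.511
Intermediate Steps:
z(J, G) = -1 (z(J, G) = 14 - 15 = -1)
B(Y, w) = -4 + Y + w (B(Y, w) = (-4 + w) + Y = -4 + Y + w)
P(R, f) = 2 (P(R, f) = 2*1 = 2)
a(L, x) = -4 + 2*L + 2*x (a(L, x) = (L + x) + (-4 + x + L) = (L + x) + (-4 + L + x) = -4 + 2*L + 2*x)
(-3422 - 4868)/(z(-22, -27) + a(P(2, 3), 69)) = (-3422 - 4868)/(-1 + (-4 + 2*2 + 2*69)) = -8290/(-1 + (-4 + 4 + 138)) = -8290/(-1 + 138) = -8290/137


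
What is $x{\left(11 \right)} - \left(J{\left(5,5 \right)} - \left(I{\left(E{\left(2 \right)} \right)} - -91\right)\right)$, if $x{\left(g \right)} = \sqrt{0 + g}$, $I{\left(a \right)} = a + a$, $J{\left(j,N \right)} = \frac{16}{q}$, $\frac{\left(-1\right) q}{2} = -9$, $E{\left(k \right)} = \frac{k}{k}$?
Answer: $\frac{829}{9} + \sqrt{11} \approx 95.428$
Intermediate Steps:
$E{\left(k \right)} = 1$
$q = 18$ ($q = \left(-2\right) \left(-9\right) = 18$)
$J{\left(j,N \right)} = \frac{8}{9}$ ($J{\left(j,N \right)} = \frac{16}{18} = 16 \cdot \frac{1}{18} = \frac{8}{9}$)
$I{\left(a \right)} = 2 a$
$x{\left(g \right)} = \sqrt{g}$
$x{\left(11 \right)} - \left(J{\left(5,5 \right)} - \left(I{\left(E{\left(2 \right)} \right)} - -91\right)\right) = \sqrt{11} - \left(\frac{8}{9} - \left(2 \cdot 1 - -91\right)\right) = \sqrt{11} - \left(\frac{8}{9} - \left(2 + 91\right)\right) = \sqrt{11} - \left(\frac{8}{9} - 93\right) = \sqrt{11} - - \frac{829}{9} = \sqrt{11} + \frac{829}{9} = \frac{829}{9} + \sqrt{11}$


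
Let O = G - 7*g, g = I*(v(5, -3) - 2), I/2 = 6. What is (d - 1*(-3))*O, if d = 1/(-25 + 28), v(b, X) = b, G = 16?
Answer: -2360/3 ≈ -786.67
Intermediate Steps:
I = 12 (I = 2*6 = 12)
g = 36 (g = 12*(5 - 2) = 12*3 = 36)
O = -236 (O = 16 - 7*36 = 16 - 252 = -236)
d = ⅓ (d = 1/3 = ⅓ ≈ 0.33333)
(d - 1*(-3))*O = (⅓ - 1*(-3))*(-236) = (⅓ + 3)*(-236) = (10/3)*(-236) = -2360/3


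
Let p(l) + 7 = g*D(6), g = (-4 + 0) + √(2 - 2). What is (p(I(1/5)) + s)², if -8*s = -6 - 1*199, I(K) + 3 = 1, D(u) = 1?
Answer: 13689/64 ≈ 213.89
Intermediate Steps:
I(K) = -2 (I(K) = -3 + 1 = -2)
g = -4 (g = -4 + √0 = -4 + 0 = -4)
p(l) = -11 (p(l) = -7 - 4*1 = -7 - 4 = -11)
s = 205/8 (s = -(-6 - 1*199)/8 = -(-6 - 199)/8 = -⅛*(-205) = 205/8 ≈ 25.625)
(p(I(1/5)) + s)² = (-11 + 205/8)² = (117/8)² = 13689/64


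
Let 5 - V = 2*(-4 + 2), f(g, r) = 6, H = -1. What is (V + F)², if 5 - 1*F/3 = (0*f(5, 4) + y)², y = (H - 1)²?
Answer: 576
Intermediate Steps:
y = 4 (y = (-1 - 1)² = (-2)² = 4)
F = -33 (F = 15 - 3*(0*6 + 4)² = 15 - 3*(0 + 4)² = 15 - 3*4² = 15 - 3*16 = 15 - 48 = -33)
V = 9 (V = 5 - 2*(-4 + 2) = 5 - 2*(-2) = 5 - 1*(-4) = 5 + 4 = 9)
(V + F)² = (9 - 33)² = (-24)² = 576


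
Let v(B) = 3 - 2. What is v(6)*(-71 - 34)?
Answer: -105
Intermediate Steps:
v(B) = 1
v(6)*(-71 - 34) = 1*(-71 - 34) = 1*(-105) = -105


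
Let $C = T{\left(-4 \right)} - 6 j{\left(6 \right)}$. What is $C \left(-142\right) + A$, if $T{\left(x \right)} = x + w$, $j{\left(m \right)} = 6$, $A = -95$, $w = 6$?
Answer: $4733$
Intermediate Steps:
$T{\left(x \right)} = 6 + x$ ($T{\left(x \right)} = x + 6 = 6 + x$)
$C = -34$ ($C = \left(6 - 4\right) - 36 = 2 - 36 = -34$)
$C \left(-142\right) + A = \left(-34\right) \left(-142\right) - 95 = 4828 - 95 = 4733$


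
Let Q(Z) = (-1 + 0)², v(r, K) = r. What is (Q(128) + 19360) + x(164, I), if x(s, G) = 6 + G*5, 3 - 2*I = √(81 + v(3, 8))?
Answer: 38749/2 - 5*√21 ≈ 19352.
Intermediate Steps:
I = 3/2 - √21 (I = 3/2 - √(81 + 3)/2 = 3/2 - √21 ≈ -3.0826)
Q(Z) = 1 (Q(Z) = (-1)² = 1)
x(s, G) = 6 + 5*G
(Q(128) + 19360) + x(164, I) = (1 + 19360) + (6 + 5*(3/2 - √21)) = 19361 + (6 + (15/2 - 5*√21)) = 19361 + (27/2 - 5*√21) = 38749/2 - 5*√21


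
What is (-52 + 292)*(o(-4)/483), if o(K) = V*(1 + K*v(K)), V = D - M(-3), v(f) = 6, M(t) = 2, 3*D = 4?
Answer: 160/21 ≈ 7.6190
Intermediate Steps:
D = 4/3 (D = (⅓)*4 = 4/3 ≈ 1.3333)
V = -⅔ (V = 4/3 - 1*2 = 4/3 - 2 = -⅔ ≈ -0.66667)
o(K) = -⅔ - 4*K (o(K) = -2*(1 + K*6)/3 = -2*(1 + 6*K)/3 = -⅔ - 4*K)
(-52 + 292)*(o(-4)/483) = (-52 + 292)*((-⅔ - 4*(-4))/483) = 240*((-⅔ + 16)*(1/483)) = 240*((46/3)*(1/483)) = 240*(2/63) = 160/21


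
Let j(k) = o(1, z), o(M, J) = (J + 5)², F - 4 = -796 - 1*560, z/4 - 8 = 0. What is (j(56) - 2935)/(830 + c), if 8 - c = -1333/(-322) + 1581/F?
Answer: -12624976/6731947 ≈ -1.8754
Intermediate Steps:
z = 32 (z = 32 + 4*0 = 32 + 0 = 32)
F = -1352 (F = 4 + (-796 - 1*560) = 4 + (-796 - 560) = 4 - 1356 = -1352)
o(M, J) = (5 + J)²
c = 1094809/217672 (c = 8 - (-1333/(-322) + 1581/(-1352)) = 8 - (-1333*(-1/322) + 1581*(-1/1352)) = 8 - (1333/322 - 1581/1352) = 8 - 1*646567/217672 = 8 - 646567/217672 = 1094809/217672 ≈ 5.0296)
j(k) = 1369 (j(k) = (5 + 32)² = 37² = 1369)
(j(56) - 2935)/(830 + c) = (1369 - 2935)/(830 + 1094809/217672) = -1566/181762569/217672 = -1566*217672/181762569 = -12624976/6731947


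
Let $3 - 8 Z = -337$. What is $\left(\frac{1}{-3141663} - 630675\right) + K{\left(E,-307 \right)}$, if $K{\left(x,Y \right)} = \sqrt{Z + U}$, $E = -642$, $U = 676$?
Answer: $- \frac{1981368312526}{3141663} + \frac{\sqrt{2874}}{2} \approx -6.3065 \cdot 10^{5}$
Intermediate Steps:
$Z = \frac{85}{2}$ ($Z = \frac{3}{8} - - \frac{337}{8} = \frac{3}{8} + \frac{337}{8} = \frac{85}{2} \approx 42.5$)
$K{\left(x,Y \right)} = \frac{\sqrt{2874}}{2}$ ($K{\left(x,Y \right)} = \sqrt{\frac{85}{2} + 676} = \sqrt{\frac{1437}{2}} = \frac{\sqrt{2874}}{2}$)
$\left(\frac{1}{-3141663} - 630675\right) + K{\left(E,-307 \right)} = \left(\frac{1}{-3141663} - 630675\right) + \frac{\sqrt{2874}}{2} = \left(- \frac{1}{3141663} - 630675\right) + \frac{\sqrt{2874}}{2} = - \frac{1981368312526}{3141663} + \frac{\sqrt{2874}}{2}$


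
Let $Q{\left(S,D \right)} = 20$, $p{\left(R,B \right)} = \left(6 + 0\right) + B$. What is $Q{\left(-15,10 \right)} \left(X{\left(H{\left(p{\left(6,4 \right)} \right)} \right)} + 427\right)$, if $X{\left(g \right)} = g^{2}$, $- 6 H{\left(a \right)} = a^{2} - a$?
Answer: $13040$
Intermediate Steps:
$p{\left(R,B \right)} = 6 + B$
$H{\left(a \right)} = - \frac{a^{2}}{6} + \frac{a}{6}$ ($H{\left(a \right)} = - \frac{a^{2} - a}{6} = - \frac{a^{2}}{6} + \frac{a}{6}$)
$Q{\left(-15,10 \right)} \left(X{\left(H{\left(p{\left(6,4 \right)} \right)} \right)} + 427\right) = 20 \left(\left(\frac{\left(6 + 4\right) \left(1 - \left(6 + 4\right)\right)}{6}\right)^{2} + 427\right) = 20 \left(\left(\frac{1}{6} \cdot 10 \left(1 - 10\right)\right)^{2} + 427\right) = 20 \left(\left(\frac{1}{6} \cdot 10 \left(-9\right)\right)^{2} + 427\right) = 20 \left(\left(-15\right)^{2} + 427\right) = 20 \left(225 + 427\right) = 20 \cdot 652 = 13040$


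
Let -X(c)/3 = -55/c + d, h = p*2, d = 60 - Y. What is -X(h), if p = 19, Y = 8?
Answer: 5763/38 ≈ 151.66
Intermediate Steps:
d = 52 (d = 60 - 1*8 = 60 - 8 = 52)
h = 38 (h = 19*2 = 38)
X(c) = -156 + 165/c (X(c) = -3*(-55/c + 52) = -3*(52 - 55/c) = -156 + 165/c)
-X(h) = -(-156 + 165/38) = -1*(-5763/38) = 5763/38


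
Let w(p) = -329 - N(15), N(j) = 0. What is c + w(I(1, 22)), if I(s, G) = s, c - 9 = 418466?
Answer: 418146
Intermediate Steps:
c = 418475 (c = 9 + 418466 = 418475)
w(p) = -329 (w(p) = -329 - 1*0 = -329 + 0 = -329)
c + w(I(1, 22)) = 418475 - 329 = 418146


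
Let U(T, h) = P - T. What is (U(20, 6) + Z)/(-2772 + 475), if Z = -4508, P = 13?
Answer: 4515/2297 ≈ 1.9656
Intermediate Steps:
U(T, h) = 13 - T
(U(20, 6) + Z)/(-2772 + 475) = ((13 - 1*20) - 4508)/(-2772 + 475) = ((13 - 20) - 4508)/(-2297) = (-7 - 4508)*(-1/2297) = -4515*(-1/2297) = 4515/2297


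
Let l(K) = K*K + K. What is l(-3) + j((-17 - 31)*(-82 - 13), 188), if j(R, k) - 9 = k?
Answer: 203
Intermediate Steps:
j(R, k) = 9 + k
l(K) = K + K² (l(K) = K² + K = K + K²)
l(-3) + j((-17 - 31)*(-82 - 13), 188) = -3*(1 - 3) + (9 + 188) = -3*(-2) + 197 = 6 + 197 = 203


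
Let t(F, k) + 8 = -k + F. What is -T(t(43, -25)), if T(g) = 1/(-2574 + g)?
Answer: 1/2514 ≈ 0.00039777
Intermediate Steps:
t(F, k) = -8 + F - k (t(F, k) = -8 + (-k + F) = -8 + (F - k) = -8 + F - k)
-T(t(43, -25)) = -1/(-2574 + (-8 + 43 - 1*(-25))) = -1/(-2574 + (-8 + 43 + 25)) = -1/(-2574 + 60) = -1/(-2514) = -1*(-1/2514) = 1/2514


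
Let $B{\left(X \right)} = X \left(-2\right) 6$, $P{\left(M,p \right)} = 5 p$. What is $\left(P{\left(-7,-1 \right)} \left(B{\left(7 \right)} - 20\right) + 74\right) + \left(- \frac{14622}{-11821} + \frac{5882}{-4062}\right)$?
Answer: $\frac{14255951615}{24008451} \approx 593.79$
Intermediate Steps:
$B{\left(X \right)} = - 12 X$ ($B{\left(X \right)} = - 2 X 6 = - 12 X$)
$\left(P{\left(-7,-1 \right)} \left(B{\left(7 \right)} - 20\right) + 74\right) + \left(- \frac{14622}{-11821} + \frac{5882}{-4062}\right) = \left(5 \left(-1\right) \left(\left(-12\right) 7 - 20\right) + 74\right) + \left(- \frac{14622}{-11821} + \frac{5882}{-4062}\right) = \left(- 5 \left(-84 - 20\right) + 74\right) + \left(\left(-14622\right) \left(- \frac{1}{11821}\right) + 5882 \left(- \frac{1}{4062}\right)\right) = \left(\left(-5\right) \left(-104\right) + 74\right) + \left(\frac{14622}{11821} - \frac{2941}{2031}\right) = \left(520 + 74\right) - \frac{5068279}{24008451} = 594 - \frac{5068279}{24008451} = \frac{14255951615}{24008451}$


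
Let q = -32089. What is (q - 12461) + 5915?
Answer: -38635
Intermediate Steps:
(q - 12461) + 5915 = (-32089 - 12461) + 5915 = -44550 + 5915 = -38635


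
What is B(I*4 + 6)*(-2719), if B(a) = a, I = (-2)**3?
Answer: 70694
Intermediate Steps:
I = -8
B(I*4 + 6)*(-2719) = (-8*4 + 6)*(-2719) = (-32 + 6)*(-2719) = -26*(-2719) = 70694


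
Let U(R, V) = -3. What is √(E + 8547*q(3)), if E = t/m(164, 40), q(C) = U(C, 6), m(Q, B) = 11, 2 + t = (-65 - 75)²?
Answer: I*√2886983/11 ≈ 154.46*I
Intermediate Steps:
t = 19598 (t = -2 + (-65 - 75)² = -2 + (-140)² = -2 + 19600 = 19598)
q(C) = -3
E = 19598/11 ≈ 1781.6
√(E + 8547*q(3)) = √(19598/11 + 8547*(-3)) = √(19598/11 - 25641) = √(-262453/11) = I*√2886983/11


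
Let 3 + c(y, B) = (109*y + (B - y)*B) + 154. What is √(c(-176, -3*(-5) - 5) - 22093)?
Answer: I*√39266 ≈ 198.16*I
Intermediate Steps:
c(y, B) = 151 + 109*y + B*(B - y) (c(y, B) = -3 + ((109*y + (B - y)*B) + 154) = -3 + ((109*y + B*(B - y)) + 154) = -3 + (154 + 109*y + B*(B - y)) = 151 + 109*y + B*(B - y))
√(c(-176, -3*(-5) - 5) - 22093) = √((151 + (-3*(-5) - 5)² + 109*(-176) - 1*(-3*(-5) - 5)*(-176)) - 22093) = √((151 + (15 - 5)² - 19184 - 1*(15 - 5)*(-176)) - 22093) = √((151 + 10² - 19184 - 1*10*(-176)) - 22093) = √((151 + 100 - 19184 + 1760) - 22093) = √(-17173 - 22093) = √(-39266) = I*√39266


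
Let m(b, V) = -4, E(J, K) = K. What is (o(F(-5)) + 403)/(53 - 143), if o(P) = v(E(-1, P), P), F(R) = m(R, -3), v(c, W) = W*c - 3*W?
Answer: -431/90 ≈ -4.7889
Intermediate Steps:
v(c, W) = -3*W + W*c
F(R) = -4
o(P) = P*(-3 + P)
(o(F(-5)) + 403)/(53 - 143) = (-4*(-3 - 4) + 403)/(53 - 143) = (-4*(-7) + 403)/(-90) = (28 + 403)*(-1/90) = 431*(-1/90) = -431/90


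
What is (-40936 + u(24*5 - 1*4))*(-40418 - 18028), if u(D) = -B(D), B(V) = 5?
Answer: 2392837686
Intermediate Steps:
u(D) = -5 (u(D) = -1*5 = -5)
(-40936 + u(24*5 - 1*4))*(-40418 - 18028) = (-40936 - 5)*(-40418 - 18028) = -40941*(-58446) = 2392837686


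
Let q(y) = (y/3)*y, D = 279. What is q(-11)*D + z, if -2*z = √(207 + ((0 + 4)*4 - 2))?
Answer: 11253 - √221/2 ≈ 11246.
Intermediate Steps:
q(y) = y²/3 (q(y) = (y*(⅓))*y = (y/3)*y = y²/3)
z = -√221/2 (z = -√(207 + ((0 + 4)*4 - 2))/2 = -√(207 + (4*4 - 2))/2 = -√(207 + (16 - 2))/2 = -√(207 + 14)/2 = -√221/2 ≈ -7.4330)
q(-11)*D + z = ((⅓)*(-11)²)*279 - √221/2 = ((⅓)*121)*279 - √221/2 = (121/3)*279 - √221/2 = 11253 - √221/2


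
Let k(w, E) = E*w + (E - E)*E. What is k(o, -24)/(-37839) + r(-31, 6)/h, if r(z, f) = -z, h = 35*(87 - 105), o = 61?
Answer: -83563/7946190 ≈ -0.010516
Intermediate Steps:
k(w, E) = E*w (k(w, E) = E*w + 0*E = E*w + 0 = E*w)
h = -630 (h = 35*(-18) = -630)
k(o, -24)/(-37839) + r(-31, 6)/h = -24*61/(-37839) - 1*(-31)/(-630) = -1464*(-1/37839) + 31*(-1/630) = 488/12613 - 31/630 = -83563/7946190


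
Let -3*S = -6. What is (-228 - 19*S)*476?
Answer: -126616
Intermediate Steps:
S = 2 (S = -⅓*(-6) = 2)
(-228 - 19*S)*476 = (-228 - 19*2)*476 = (-228 - 38)*476 = -266*476 = -126616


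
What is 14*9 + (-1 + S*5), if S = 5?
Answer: 150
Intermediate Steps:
14*9 + (-1 + S*5) = 14*9 + (-1 + 5*5) = 126 + (-1 + 25) = 126 + 24 = 150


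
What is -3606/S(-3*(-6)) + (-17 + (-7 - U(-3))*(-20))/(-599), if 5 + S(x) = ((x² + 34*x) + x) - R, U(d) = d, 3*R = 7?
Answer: -3329451/850580 ≈ -3.9143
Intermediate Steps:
R = 7/3 (R = (⅓)*7 = 7/3 ≈ 2.3333)
S(x) = -22/3 + x² + 35*x (S(x) = -5 + (((x² + 34*x) + x) - 1*7/3) = -5 + ((x² + 35*x) - 7/3) = -5 + (-7/3 + x² + 35*x) = -22/3 + x² + 35*x)
-3606/S(-3*(-6)) + (-17 + (-7 - U(-3))*(-20))/(-599) = -3606/(-22/3 + (-3*(-6))² + 35*(-3*(-6))) + (-17 + (-7 - 1*(-3))*(-20))/(-599) = -3606/(-22/3 + 18² + 35*18) + (-17 + (-7 + 3)*(-20))*(-1/599) = -3606/(-22/3 + 324 + 630) + (-17 - 4*(-20))*(-1/599) = -3606/2840/3 + (-17 + 80)*(-1/599) = -3606*3/2840 + 63*(-1/599) = -5409/1420 - 63/599 = -3329451/850580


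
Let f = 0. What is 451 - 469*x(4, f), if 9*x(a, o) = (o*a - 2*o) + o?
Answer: 451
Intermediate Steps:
x(a, o) = -o/9 + a*o/9 (x(a, o) = ((o*a - 2*o) + o)/9 = ((a*o - 2*o) + o)/9 = ((-2*o + a*o) + o)/9 = (-o + a*o)/9 = -o/9 + a*o/9)
451 - 469*x(4, f) = 451 - 469*(⅑)*0*(-1 + 4) = 451 - 469*(⅑)*0*3 = 451 - 469*0 = 451 + 0 = 451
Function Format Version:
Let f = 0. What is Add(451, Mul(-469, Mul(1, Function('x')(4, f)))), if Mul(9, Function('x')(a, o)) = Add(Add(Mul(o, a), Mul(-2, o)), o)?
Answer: 451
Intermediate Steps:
Function('x')(a, o) = Add(Mul(Rational(-1, 9), o), Mul(Rational(1, 9), a, o)) (Function('x')(a, o) = Mul(Rational(1, 9), Add(Add(Mul(o, a), Mul(-2, o)), o)) = Mul(Rational(1, 9), Add(Add(Mul(a, o), Mul(-2, o)), o)) = Mul(Rational(1, 9), Add(Add(Mul(-2, o), Mul(a, o)), o)) = Mul(Rational(1, 9), Add(Mul(-1, o), Mul(a, o))) = Add(Mul(Rational(-1, 9), o), Mul(Rational(1, 9), a, o)))
Add(451, Mul(-469, Mul(1, Function('x')(4, f)))) = Add(451, Mul(-469, Mul(1, Mul(Rational(1, 9), 0, Add(-1, 4))))) = Add(451, Mul(-469, Mul(1, Mul(Rational(1, 9), 0, 3)))) = Add(451, Mul(-469, Mul(1, 0))) = Add(451, Mul(-469, 0)) = Add(451, 0) = 451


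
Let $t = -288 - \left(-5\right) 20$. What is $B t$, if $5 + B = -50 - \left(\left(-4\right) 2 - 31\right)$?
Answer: $3008$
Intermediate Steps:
$B = -16$ ($B = -5 - \left(19 - 8\right) = -5 - 11 = -16$)
$t = -188$ ($t = -288 - -100 = -288 + 100 = -188$)
$B t = \left(-16\right) \left(-188\right) = 3008$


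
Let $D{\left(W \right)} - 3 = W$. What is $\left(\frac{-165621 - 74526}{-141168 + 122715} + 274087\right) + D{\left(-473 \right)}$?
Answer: $\frac{1683098216}{6151} \approx 2.7363 \cdot 10^{5}$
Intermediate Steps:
$D{\left(W \right)} = 3 + W$
$\left(\frac{-165621 - 74526}{-141168 + 122715} + 274087\right) + D{\left(-473 \right)} = \left(\frac{-165621 - 74526}{-141168 + 122715} + 274087\right) + \left(3 - 473\right) = \left(- \frac{240147}{-18453} + 274087\right) - 470 = \left(\left(-240147\right) \left(- \frac{1}{18453}\right) + 274087\right) - 470 = \left(\frac{80049}{6151} + 274087\right) - 470 = \frac{1685989186}{6151} - 470 = \frac{1683098216}{6151}$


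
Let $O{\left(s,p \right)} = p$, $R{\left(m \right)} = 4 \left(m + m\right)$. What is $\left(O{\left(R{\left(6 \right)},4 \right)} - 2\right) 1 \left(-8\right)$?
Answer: $-16$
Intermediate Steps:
$R{\left(m \right)} = 8 m$ ($R{\left(m \right)} = 4 \cdot 2 m = 8 m$)
$\left(O{\left(R{\left(6 \right)},4 \right)} - 2\right) 1 \left(-8\right) = \left(4 - 2\right) 1 \left(-8\right) = 2 \cdot 1 \left(-8\right) = 2 \left(-8\right) = -16$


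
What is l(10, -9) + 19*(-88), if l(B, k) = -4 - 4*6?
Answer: -1700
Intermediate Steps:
l(B, k) = -28 (l(B, k) = -4 - 24 = -28)
l(10, -9) + 19*(-88) = -28 + 19*(-88) = -28 - 1672 = -1700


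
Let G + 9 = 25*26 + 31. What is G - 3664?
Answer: -2992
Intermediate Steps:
G = 672 (G = -9 + (25*26 + 31) = -9 + (650 + 31) = -9 + 681 = 672)
G - 3664 = 672 - 3664 = -2992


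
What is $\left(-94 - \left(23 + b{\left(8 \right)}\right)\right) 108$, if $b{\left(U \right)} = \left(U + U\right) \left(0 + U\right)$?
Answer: $-26460$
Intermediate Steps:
$b{\left(U \right)} = 2 U^{2}$ ($b{\left(U \right)} = 2 U U = 2 U^{2}$)
$\left(-94 - \left(23 + b{\left(8 \right)}\right)\right) 108 = \left(-94 - \left(23 + 2 \cdot 8^{2}\right)\right) 108 = \left(-94 - \left(23 + 2 \cdot 64\right)\right) 108 = \left(-94 - 151\right) 108 = \left(-245\right) 108 = -26460$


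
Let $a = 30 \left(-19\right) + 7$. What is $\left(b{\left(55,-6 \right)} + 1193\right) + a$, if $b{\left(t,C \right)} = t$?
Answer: $685$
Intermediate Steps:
$a = -563$ ($a = -570 + 7 = -563$)
$\left(b{\left(55,-6 \right)} + 1193\right) + a = \left(55 + 1193\right) - 563 = 1248 - 563 = 685$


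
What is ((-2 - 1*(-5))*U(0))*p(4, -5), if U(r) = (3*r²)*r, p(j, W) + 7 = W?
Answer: 0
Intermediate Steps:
p(j, W) = -7 + W
U(r) = 3*r³
((-2 - 1*(-5))*U(0))*p(4, -5) = ((-2 - 1*(-5))*(3*0³))*(-7 - 5) = ((-2 + 5)*(3*0))*(-12) = (3*0)*(-12) = 0*(-12) = 0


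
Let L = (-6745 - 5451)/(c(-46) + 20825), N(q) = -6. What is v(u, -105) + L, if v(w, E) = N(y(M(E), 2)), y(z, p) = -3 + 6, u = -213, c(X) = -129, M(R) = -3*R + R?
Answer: -34093/5174 ≈ -6.5893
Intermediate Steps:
M(R) = -2*R
y(z, p) = 3
v(w, E) = -6
L = -3049/5174 (L = (-6745 - 5451)/(-129 + 20825) = -12196/20696 = -12196*1/20696 = -3049/5174 ≈ -0.58929)
v(u, -105) + L = -6 - 3049/5174 = -34093/5174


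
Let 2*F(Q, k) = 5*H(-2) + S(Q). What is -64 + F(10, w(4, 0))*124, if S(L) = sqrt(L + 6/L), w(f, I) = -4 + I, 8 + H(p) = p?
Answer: -3164 + 62*sqrt(265)/5 ≈ -2962.1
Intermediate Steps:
H(p) = -8 + p
F(Q, k) = -25 + sqrt(Q + 6/Q)/2 (F(Q, k) = (5*(-8 - 2) + sqrt(Q + 6/Q))/2 = (5*(-10) + sqrt(Q + 6/Q))/2 = (-50 + sqrt(Q + 6/Q))/2 = -25 + sqrt(Q + 6/Q)/2)
-64 + F(10, w(4, 0))*124 = -64 + (-25 + sqrt(10 + 6/10)/2)*124 = -64 + (-25 + sqrt(10 + 6*(1/10))/2)*124 = -64 + (-25 + sqrt(10 + 3/5)/2)*124 = -64 + (-25 + sqrt(53/5)/2)*124 = -64 + (-25 + (sqrt(265)/5)/2)*124 = -64 + (-25 + sqrt(265)/10)*124 = -64 + (-3100 + 62*sqrt(265)/5) = -3164 + 62*sqrt(265)/5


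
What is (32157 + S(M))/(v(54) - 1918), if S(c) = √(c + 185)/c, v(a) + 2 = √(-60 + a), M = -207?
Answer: -10290240/614401 - √33/381543021 - 10719*I*√6/1228802 + 320*I*√22/127181007 ≈ -16.748 - 0.021355*I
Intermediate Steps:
v(a) = -2 + √(-60 + a)
S(c) = √(185 + c)/c
(32157 + S(M))/(v(54) - 1918) = (32157 + √(185 - 207)/(-207))/((-2 + √(-60 + 54)) - 1918) = (32157 - I*√22/207)/((-2 + √(-6)) - 1918) = (32157 - I*√22/207)/((-2 + I*√6) - 1918) = (32157 - I*√22/207)/(-1920 + I*√6)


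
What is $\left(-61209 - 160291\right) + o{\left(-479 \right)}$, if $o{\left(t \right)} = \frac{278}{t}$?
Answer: $- \frac{106098778}{479} \approx -2.215 \cdot 10^{5}$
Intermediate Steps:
$\left(-61209 - 160291\right) + o{\left(-479 \right)} = \left(-61209 - 160291\right) + \frac{278}{-479} = -221500 + 278 \left(- \frac{1}{479}\right) = -221500 - \frac{278}{479} = - \frac{106098778}{479}$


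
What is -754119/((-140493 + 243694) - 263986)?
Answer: 83791/17865 ≈ 4.6902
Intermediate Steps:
-754119/((-140493 + 243694) - 263986) = -754119/(103201 - 263986) = -754119/(-160785) = -754119*(-1/160785) = 83791/17865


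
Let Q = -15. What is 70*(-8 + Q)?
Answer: -1610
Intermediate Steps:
70*(-8 + Q) = 70*(-8 - 15) = 70*(-23) = -1610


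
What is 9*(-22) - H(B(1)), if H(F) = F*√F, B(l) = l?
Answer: -199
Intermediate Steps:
H(F) = F^(3/2)
9*(-22) - H(B(1)) = 9*(-22) - 1^(3/2) = -198 - 1*1 = -198 - 1 = -199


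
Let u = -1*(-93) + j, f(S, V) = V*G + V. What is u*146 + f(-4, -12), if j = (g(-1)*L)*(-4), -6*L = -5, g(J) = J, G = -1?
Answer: 42194/3 ≈ 14065.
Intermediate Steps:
f(S, V) = 0 (f(S, V) = V*(-1) + V = -V + V = 0)
L = 5/6 (L = -1/6*(-5) = 5/6 ≈ 0.83333)
j = 10/3 (j = -1*5/6*(-4) = -5/6*(-4) = 10/3 ≈ 3.3333)
u = 289/3 (u = -1*(-93) + 10/3 = 93 + 10/3 = 289/3 ≈ 96.333)
u*146 + f(-4, -12) = (289/3)*146 + 0 = 42194/3 + 0 = 42194/3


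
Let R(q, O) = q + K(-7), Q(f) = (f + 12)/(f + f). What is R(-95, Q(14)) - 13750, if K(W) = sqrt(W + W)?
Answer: -13845 + I*sqrt(14) ≈ -13845.0 + 3.7417*I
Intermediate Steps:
K(W) = sqrt(2)*sqrt(W) (K(W) = sqrt(2*W) = sqrt(2)*sqrt(W))
Q(f) = (12 + f)/(2*f) (Q(f) = (12 + f)/((2*f)) = (12 + f)*(1/(2*f)) = (12 + f)/(2*f))
R(q, O) = q + I*sqrt(14) (R(q, O) = q + sqrt(2)*sqrt(-7) = q + sqrt(2)*(I*sqrt(7)) = q + I*sqrt(14))
R(-95, Q(14)) - 13750 = (-95 + I*sqrt(14)) - 13750 = -13845 + I*sqrt(14)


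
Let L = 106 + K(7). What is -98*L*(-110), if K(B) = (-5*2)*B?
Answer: 388080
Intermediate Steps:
K(B) = -10*B
L = 36 (L = 106 - 10*7 = 106 - 70 = 36)
-98*L*(-110) = -98*36*(-110) = -3528*(-110) = 388080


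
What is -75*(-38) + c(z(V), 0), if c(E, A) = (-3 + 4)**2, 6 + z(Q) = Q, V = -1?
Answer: 2851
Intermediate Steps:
z(Q) = -6 + Q
c(E, A) = 1 (c(E, A) = 1**2 = 1)
-75*(-38) + c(z(V), 0) = -75*(-38) + 1 = 2850 + 1 = 2851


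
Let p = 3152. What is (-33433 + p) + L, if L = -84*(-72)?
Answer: -24233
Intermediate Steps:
L = 6048
(-33433 + p) + L = (-33433 + 3152) + 6048 = -30281 + 6048 = -24233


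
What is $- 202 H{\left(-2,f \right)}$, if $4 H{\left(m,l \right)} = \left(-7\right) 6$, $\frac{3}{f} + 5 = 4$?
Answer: $2121$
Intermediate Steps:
$f = -3$ ($f = \frac{3}{-5 + 4} = \frac{3}{-1} = 3 \left(-1\right) = -3$)
$H{\left(m,l \right)} = - \frac{21}{2}$ ($H{\left(m,l \right)} = \frac{\left(-7\right) 6}{4} = \frac{1}{4} \left(-42\right) = - \frac{21}{2}$)
$- 202 H{\left(-2,f \right)} = \left(-202\right) \left(- \frac{21}{2}\right) = 2121$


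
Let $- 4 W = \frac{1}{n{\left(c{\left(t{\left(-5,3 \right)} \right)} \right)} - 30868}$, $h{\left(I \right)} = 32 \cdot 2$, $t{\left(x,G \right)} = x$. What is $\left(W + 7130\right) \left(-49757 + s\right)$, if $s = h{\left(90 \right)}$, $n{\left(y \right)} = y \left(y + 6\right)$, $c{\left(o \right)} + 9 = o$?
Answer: $- \frac{43588767585853}{123024} \approx -3.5431 \cdot 10^{8}$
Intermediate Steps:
$c{\left(o \right)} = -9 + o$
$n{\left(y \right)} = y \left(6 + y\right)$
$h{\left(I \right)} = 64$
$W = \frac{1}{123024}$ ($W = - \frac{1}{4 \left(\left(-9 - 5\right) \left(6 - 14\right) - 30868\right)} = - \frac{1}{4 \left(- 14 \left(6 - 14\right) - 30868\right)} = - \frac{1}{4 \left(\left(-14\right) \left(-8\right) - 30868\right)} = - \frac{1}{4 \left(112 - 30868\right)} = - \frac{1}{4 \left(-30756\right)} = \left(- \frac{1}{4}\right) \left(- \frac{1}{30756}\right) = \frac{1}{123024} \approx 8.1285 \cdot 10^{-6}$)
$s = 64$
$\left(W + 7130\right) \left(-49757 + s\right) = \left(\frac{1}{123024} + 7130\right) \left(-49757 + 64\right) = \frac{877161121}{123024} \left(-49693\right) = - \frac{43588767585853}{123024}$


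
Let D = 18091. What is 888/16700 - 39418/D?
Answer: -160553948/75529925 ≈ -2.1257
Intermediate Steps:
888/16700 - 39418/D = 888/16700 - 39418/18091 = 888*(1/16700) - 39418*1/18091 = 222/4175 - 39418/18091 = -160553948/75529925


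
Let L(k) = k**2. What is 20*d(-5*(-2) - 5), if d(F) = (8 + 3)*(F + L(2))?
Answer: 1980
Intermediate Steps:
d(F) = 44 + 11*F (d(F) = (8 + 3)*(F + 2**2) = 11*(F + 4) = 11*(4 + F) = 44 + 11*F)
20*d(-5*(-2) - 5) = 20*(44 + 11*(-5*(-2) - 5)) = 20*(44 + 11*(10 - 5)) = 20*(44 + 11*5) = 20*(44 + 55) = 20*99 = 1980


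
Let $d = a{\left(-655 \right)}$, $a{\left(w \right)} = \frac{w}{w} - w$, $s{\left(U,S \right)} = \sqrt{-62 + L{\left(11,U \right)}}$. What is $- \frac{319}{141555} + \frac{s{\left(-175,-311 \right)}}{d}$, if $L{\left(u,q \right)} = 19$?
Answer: $- \frac{319}{141555} + \frac{i \sqrt{43}}{656} \approx -0.0022535 + 0.0099961 i$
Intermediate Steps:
$s{\left(U,S \right)} = i \sqrt{43}$ ($s{\left(U,S \right)} = \sqrt{-62 + 19} = \sqrt{-43} = i \sqrt{43}$)
$a{\left(w \right)} = 1 - w$
$d = 656$ ($d = 1 - -655 = 1 + 655 = 656$)
$- \frac{319}{141555} + \frac{s{\left(-175,-311 \right)}}{d} = - \frac{319}{141555} + \frac{i \sqrt{43}}{656}$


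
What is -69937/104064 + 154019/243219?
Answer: -109130443/2812260224 ≈ -0.038805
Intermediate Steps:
-69937/104064 + 154019/243219 = -109130443/2812260224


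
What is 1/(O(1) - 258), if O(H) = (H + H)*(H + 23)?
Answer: -1/210 ≈ -0.0047619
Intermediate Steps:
O(H) = 2*H*(23 + H) (O(H) = (2*H)*(23 + H) = 2*H*(23 + H))
1/(O(1) - 258) = 1/(2*1*(23 + 1) - 258) = 1/(2*1*24 - 258) = 1/(48 - 258) = 1/(-210) = -1/210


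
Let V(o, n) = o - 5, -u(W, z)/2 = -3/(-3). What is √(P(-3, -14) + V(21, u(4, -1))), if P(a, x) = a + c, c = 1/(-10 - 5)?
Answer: √2910/15 ≈ 3.5963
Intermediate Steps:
u(W, z) = -2 (u(W, z) = -(-6)/(-3) = -(-6)*(-1)/3 = -2*1 = -2)
V(o, n) = -5 + o
c = -1/15 (c = 1/(-15) = -1/15 ≈ -0.066667)
P(a, x) = -1/15 + a (P(a, x) = a - 1/15 = -1/15 + a)
√(P(-3, -14) + V(21, u(4, -1))) = √((-1/15 - 3) + (-5 + 21)) = √(-46/15 + 16) = √(194/15) = √2910/15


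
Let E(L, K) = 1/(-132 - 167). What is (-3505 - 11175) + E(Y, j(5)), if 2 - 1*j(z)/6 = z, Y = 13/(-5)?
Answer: -4389321/299 ≈ -14680.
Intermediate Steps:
Y = -13/5 (Y = 13*(-1/5) = -13/5 ≈ -2.6000)
j(z) = 12 - 6*z
E(L, K) = -1/299 (E(L, K) = 1/(-299) = -1/299)
(-3505 - 11175) + E(Y, j(5)) = (-3505 - 11175) - 1/299 = -14680 - 1/299 = -4389321/299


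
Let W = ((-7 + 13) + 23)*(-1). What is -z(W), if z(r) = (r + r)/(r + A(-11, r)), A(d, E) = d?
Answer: -29/20 ≈ -1.4500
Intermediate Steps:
W = -29 (W = (6 + 23)*(-1) = 29*(-1) = -29)
z(r) = 2*r/(-11 + r) (z(r) = (r + r)/(r - 11) = (2*r)/(-11 + r) = 2*r/(-11 + r))
-z(W) = -2*(-29)/(-11 - 29) = -2*(-29)/(-40) = -2*(-29)*(-1)/40 = -1*29/20 = -29/20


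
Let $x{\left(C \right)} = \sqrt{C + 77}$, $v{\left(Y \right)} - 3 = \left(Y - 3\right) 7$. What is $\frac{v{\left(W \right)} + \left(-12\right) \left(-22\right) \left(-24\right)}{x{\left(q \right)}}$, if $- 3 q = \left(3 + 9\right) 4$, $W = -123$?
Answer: $- \frac{7215 \sqrt{61}}{61} \approx -923.79$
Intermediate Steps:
$v{\left(Y \right)} = -18 + 7 Y$ ($v{\left(Y \right)} = 3 + \left(Y - 3\right) 7 = 3 + \left(-3 + Y\right) 7 = 3 + \left(-21 + 7 Y\right) = -18 + 7 Y$)
$q = -16$ ($q = - \frac{\left(3 + 9\right) 4}{3} = - \frac{12 \cdot 4}{3} = \left(- \frac{1}{3}\right) 48 = -16$)
$x{\left(C \right)} = \sqrt{77 + C}$
$\frac{v{\left(W \right)} + \left(-12\right) \left(-22\right) \left(-24\right)}{x{\left(q \right)}} = \frac{\left(-18 + 7 \left(-123\right)\right) + \left(-12\right) \left(-22\right) \left(-24\right)}{\sqrt{77 - 16}} = \frac{\left(-18 - 861\right) + 264 \left(-24\right)}{\sqrt{61}} = \left(-879 - 6336\right) \frac{\sqrt{61}}{61} = - 7215 \frac{\sqrt{61}}{61} = - \frac{7215 \sqrt{61}}{61}$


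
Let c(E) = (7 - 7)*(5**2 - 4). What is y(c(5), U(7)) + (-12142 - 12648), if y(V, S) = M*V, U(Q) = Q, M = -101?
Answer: -24790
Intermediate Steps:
c(E) = 0 (c(E) = 0*(25 - 4) = 0*21 = 0)
y(V, S) = -101*V
y(c(5), U(7)) + (-12142 - 12648) = -101*0 + (-12142 - 12648) = 0 - 24790 = -24790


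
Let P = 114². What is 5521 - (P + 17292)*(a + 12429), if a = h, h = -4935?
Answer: -226972751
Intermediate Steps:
P = 12996
a = -4935
5521 - (P + 17292)*(a + 12429) = 5521 - (12996 + 17292)*(-4935 + 12429) = 5521 - 30288*7494 = 5521 - 1*226978272 = 5521 - 226978272 = -226972751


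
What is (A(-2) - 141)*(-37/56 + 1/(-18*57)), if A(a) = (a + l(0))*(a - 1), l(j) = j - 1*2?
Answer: 817387/9576 ≈ 85.358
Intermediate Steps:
l(j) = -2 + j (l(j) = j - 2 = -2 + j)
A(a) = (-1 + a)*(-2 + a) (A(a) = (a + (-2 + 0))*(a - 1) = (a - 2)*(-1 + a) = (-2 + a)*(-1 + a) = (-1 + a)*(-2 + a))
(A(-2) - 141)*(-37/56 + 1/(-18*57)) = ((2 + (-2)² - 3*(-2)) - 141)*(-37/56 + 1/(-18*57)) = ((2 + 4 + 6) - 141)*(-37*1/56 - 1/18*1/57) = (12 - 141)*(-37/56 - 1/1026) = -129*(-19009/28728) = 817387/9576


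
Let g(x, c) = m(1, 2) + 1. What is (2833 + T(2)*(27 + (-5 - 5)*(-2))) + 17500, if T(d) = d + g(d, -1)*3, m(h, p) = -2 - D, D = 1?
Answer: 20145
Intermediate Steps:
m(h, p) = -3 (m(h, p) = -2 - 1*1 = -2 - 1 = -3)
g(x, c) = -2 (g(x, c) = -3 + 1 = -2)
T(d) = -6 + d (T(d) = d - 2*3 = d - 6 = -6 + d)
(2833 + T(2)*(27 + (-5 - 5)*(-2))) + 17500 = (2833 + (-6 + 2)*(27 + (-5 - 5)*(-2))) + 17500 = (2833 - 4*(27 - 10*(-2))) + 17500 = (2833 - 4*(27 + 20)) + 17500 = (2833 - 4*47) + 17500 = (2833 - 188) + 17500 = 2645 + 17500 = 20145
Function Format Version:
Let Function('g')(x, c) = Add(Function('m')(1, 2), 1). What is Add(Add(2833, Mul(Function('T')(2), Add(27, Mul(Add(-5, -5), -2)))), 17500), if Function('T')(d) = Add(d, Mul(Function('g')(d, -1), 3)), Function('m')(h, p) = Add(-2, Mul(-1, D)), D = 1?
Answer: 20145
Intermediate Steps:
Function('m')(h, p) = -3 (Function('m')(h, p) = Add(-2, Mul(-1, 1)) = Add(-2, -1) = -3)
Function('g')(x, c) = -2 (Function('g')(x, c) = Add(-3, 1) = -2)
Function('T')(d) = Add(-6, d) (Function('T')(d) = Add(d, Mul(-2, 3)) = Add(d, -6) = Add(-6, d))
Add(Add(2833, Mul(Function('T')(2), Add(27, Mul(Add(-5, -5), -2)))), 17500) = Add(Add(2833, Mul(Add(-6, 2), Add(27, Mul(Add(-5, -5), -2)))), 17500) = Add(Add(2833, Mul(-4, Add(27, Mul(-10, -2)))), 17500) = Add(Add(2833, Mul(-4, Add(27, 20))), 17500) = Add(Add(2833, Mul(-4, 47)), 17500) = Add(Add(2833, -188), 17500) = Add(2645, 17500) = 20145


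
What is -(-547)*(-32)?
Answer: -17504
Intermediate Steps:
-(-547)*(-32) = -1*17504 = -17504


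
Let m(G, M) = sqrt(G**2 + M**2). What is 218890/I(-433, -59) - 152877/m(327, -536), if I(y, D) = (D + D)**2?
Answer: 1855/118 - 152877*sqrt(15769)/78845 ≈ -227.76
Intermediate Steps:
I(y, D) = 4*D**2 (I(y, D) = (2*D)**2 = 4*D**2)
218890/I(-433, -59) - 152877/m(327, -536) = 218890/((4*(-59)**2)) - 152877/sqrt(327**2 + (-536)**2) = 218890/((4*3481)) - 152877/sqrt(106929 + 287296) = 218890/13924 - 152877*sqrt(15769)/78845 = 218890*(1/13924) - 152877*sqrt(15769)/78845 = 1855/118 - 152877*sqrt(15769)/78845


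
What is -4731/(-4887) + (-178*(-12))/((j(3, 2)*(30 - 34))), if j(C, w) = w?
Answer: -433366/1629 ≈ -266.03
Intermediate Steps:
-4731/(-4887) + (-178*(-12))/((j(3, 2)*(30 - 34))) = -4731/(-4887) + (-178*(-12))/((2*(30 - 34))) = -4731*(-1/4887) + 2136/((2*(-4))) = 1577/1629 + 2136/(-8) = 1577/1629 + 2136*(-⅛) = 1577/1629 - 267 = -433366/1629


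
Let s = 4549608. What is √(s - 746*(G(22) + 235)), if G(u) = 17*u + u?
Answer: √4078882 ≈ 2019.6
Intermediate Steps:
G(u) = 18*u
√(s - 746*(G(22) + 235)) = √(4549608 - 746*(18*22 + 235)) = √(4549608 - 746*(396 + 235)) = √(4549608 - 746*631) = √(4549608 - 470726) = √4078882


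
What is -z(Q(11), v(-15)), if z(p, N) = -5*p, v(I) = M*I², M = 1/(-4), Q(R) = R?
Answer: 55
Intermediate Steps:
M = -¼ ≈ -0.25000
v(I) = -I²/4
-z(Q(11), v(-15)) = -(-5)*11 = -1*(-55) = 55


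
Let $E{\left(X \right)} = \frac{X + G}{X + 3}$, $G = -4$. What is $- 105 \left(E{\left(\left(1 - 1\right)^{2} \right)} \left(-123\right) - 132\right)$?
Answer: $-3360$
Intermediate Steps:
$E{\left(X \right)} = \frac{-4 + X}{3 + X}$ ($E{\left(X \right)} = \frac{X - 4}{X + 3} = \frac{-4 + X}{3 + X}$)
$- 105 \left(E{\left(\left(1 - 1\right)^{2} \right)} \left(-123\right) - 132\right) = - 105 \left(\frac{-4 + \left(1 - 1\right)^{2}}{3 + \left(1 - 1\right)^{2}} \left(-123\right) - 132\right) = - 105 \left(\frac{-4 + 0^{2}}{3 + 0^{2}} \left(-123\right) - 132\right) = - 105 \left(\frac{-4 + 0}{3 + 0} \left(-123\right) - 132\right) = - 105 \left(\frac{1}{3} \left(-4\right) \left(-123\right) - 132\right) = - 105 \left(\left(- \frac{4}{3}\right) \left(-123\right) - 132\right) = - 105 \left(164 - 132\right) = \left(-105\right) 32 = -3360$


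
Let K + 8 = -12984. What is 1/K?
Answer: -1/12992 ≈ -7.6970e-5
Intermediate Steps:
K = -12992 (K = -8 - 12984 = -12992)
1/K = 1/(-12992) = -1/12992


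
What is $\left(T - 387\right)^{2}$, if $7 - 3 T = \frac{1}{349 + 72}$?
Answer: $\frac{26226183025}{177241} \approx 1.4797 \cdot 10^{5}$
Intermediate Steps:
$T = \frac{982}{421}$ ($T = \frac{7}{3} - \frac{1}{3 \left(349 + 72\right)} = \frac{7}{3} - \frac{1}{3 \cdot 421} = \frac{7}{3} - \frac{1}{1263} = \frac{982}{421} \approx 2.3325$)
$\left(T - 387\right)^{2} = \left(\frac{982}{421} - 387\right)^{2} = \left(- \frac{161945}{421}\right)^{2} = \frac{26226183025}{177241}$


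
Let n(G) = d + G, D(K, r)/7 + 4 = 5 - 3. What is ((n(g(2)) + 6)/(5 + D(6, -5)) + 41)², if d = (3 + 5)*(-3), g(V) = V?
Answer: 148225/81 ≈ 1829.9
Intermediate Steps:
d = -24 (d = 8*(-3) = -24)
D(K, r) = -14 (D(K, r) = -28 + 7*(5 - 3) = -28 + 7*2 = -28 + 14 = -14)
n(G) = -24 + G
((n(g(2)) + 6)/(5 + D(6, -5)) + 41)² = (((-24 + 2) + 6)/(5 - 14) + 41)² = ((-22 + 6)/(-9) + 41)² = (-16*(-⅑) + 41)² = (16/9 + 41)² = (385/9)² = 148225/81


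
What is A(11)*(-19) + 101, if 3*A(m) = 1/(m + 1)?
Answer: 3617/36 ≈ 100.47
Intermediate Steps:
A(m) = 1/(3*(1 + m)) (A(m) = 1/(3*(m + 1)) = 1/(3*(1 + m)))
A(11)*(-19) + 101 = (1/(3*(1 + 11)))*(-19) + 101 = ((⅓)/12)*(-19) + 101 = ((⅓)*(1/12))*(-19) + 101 = (1/36)*(-19) + 101 = -19/36 + 101 = 3617/36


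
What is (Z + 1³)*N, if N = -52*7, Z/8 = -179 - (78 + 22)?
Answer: 812084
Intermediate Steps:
Z = -2232 (Z = 8*(-179 - (78 + 22)) = 8*(-179 - 1*100) = 8*(-179 - 100) = 8*(-279) = -2232)
N = -364
(Z + 1³)*N = (-2232 + 1³)*(-364) = (-2232 + 1)*(-364) = -2231*(-364) = 812084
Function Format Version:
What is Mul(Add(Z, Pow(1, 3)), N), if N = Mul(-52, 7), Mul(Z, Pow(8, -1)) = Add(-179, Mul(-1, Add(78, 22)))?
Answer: 812084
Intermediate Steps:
Z = -2232 (Z = Mul(8, Add(-179, Mul(-1, Add(78, 22)))) = Mul(8, Add(-179, Mul(-1, 100))) = Mul(8, Add(-179, -100)) = Mul(8, -279) = -2232)
N = -364
Mul(Add(Z, Pow(1, 3)), N) = Mul(Add(-2232, Pow(1, 3)), -364) = Mul(Add(-2232, 1), -364) = Mul(-2231, -364) = 812084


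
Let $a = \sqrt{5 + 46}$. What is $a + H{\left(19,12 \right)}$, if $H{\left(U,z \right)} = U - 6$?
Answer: $13 + \sqrt{51} \approx 20.141$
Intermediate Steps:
$H{\left(U,z \right)} = -6 + U$ ($H{\left(U,z \right)} = U - 6 = -6 + U$)
$a = \sqrt{51} \approx 7.1414$
$a + H{\left(19,12 \right)} = \sqrt{51} + \left(-6 + 19\right) = \sqrt{51} + 13 = 13 + \sqrt{51}$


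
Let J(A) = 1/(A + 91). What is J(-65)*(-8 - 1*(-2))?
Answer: -3/13 ≈ -0.23077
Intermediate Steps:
J(A) = 1/(91 + A)
J(-65)*(-8 - 1*(-2)) = (-8 - 1*(-2))/(91 - 65) = (-8 + 2)/26 = (1/26)*(-6) = -3/13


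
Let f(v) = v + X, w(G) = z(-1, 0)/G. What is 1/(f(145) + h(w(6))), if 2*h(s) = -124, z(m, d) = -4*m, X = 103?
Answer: 1/186 ≈ 0.0053763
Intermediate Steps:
w(G) = 4/G (w(G) = (-4*(-1))/G = 4/G)
h(s) = -62 (h(s) = (½)*(-124) = -62)
f(v) = 103 + v (f(v) = v + 103 = 103 + v)
1/(f(145) + h(w(6))) = 1/((103 + 145) - 62) = 1/(248 - 62) = 1/186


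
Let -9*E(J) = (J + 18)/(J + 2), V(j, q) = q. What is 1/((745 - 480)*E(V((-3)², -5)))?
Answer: 27/3445 ≈ 0.0078374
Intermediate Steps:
E(J) = -(18 + J)/(9*(2 + J)) (E(J) = -(J + 18)/(9*(J + 2)) = -(18 + J)/(9*(2 + J)))
1/((745 - 480)*E(V((-3)², -5))) = 1/((745 - 480)*(((-18 - 1*(-5))/(9*(2 - 5))))) = 1/(265*(((⅑)*(-18 + 5)/(-3)))) = 1/(265*(((⅑)*(-⅓)*(-13)))) = 1/(265*(13/27)) = (1/265)*(27/13) = 27/3445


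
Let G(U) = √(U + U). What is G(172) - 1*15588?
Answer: -15588 + 2*√86 ≈ -15569.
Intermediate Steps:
G(U) = √2*√U (G(U) = √(2*U) = √2*√U)
G(172) - 1*15588 = √2*√172 - 1*15588 = √2*(2*√43) - 15588 = 2*√86 - 15588 = -15588 + 2*√86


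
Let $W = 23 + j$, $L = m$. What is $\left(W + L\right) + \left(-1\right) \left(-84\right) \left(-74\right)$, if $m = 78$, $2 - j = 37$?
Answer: $-6150$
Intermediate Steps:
$j = -35$ ($j = 2 - 37 = -35$)
$L = 78$
$W = -12$ ($W = 23 - 35 = -12$)
$\left(W + L\right) + \left(-1\right) \left(-84\right) \left(-74\right) = \left(-12 + 78\right) + \left(-1\right) \left(-84\right) \left(-74\right) = 66 + 84 \left(-74\right) = 66 - 6216 = -6150$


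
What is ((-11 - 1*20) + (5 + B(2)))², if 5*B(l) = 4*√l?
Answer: 16932/25 - 208*√2/5 ≈ 618.45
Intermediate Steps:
B(l) = 4*√l/5 (B(l) = (4*√l)/5 = 4*√l/5)
((-11 - 1*20) + (5 + B(2)))² = ((-11 - 1*20) + (5 + 4*√2/5))² = ((-11 - 20) + (5 + 4*√2/5))² = (-31 + (5 + 4*√2/5))² = (-26 + 4*√2/5)²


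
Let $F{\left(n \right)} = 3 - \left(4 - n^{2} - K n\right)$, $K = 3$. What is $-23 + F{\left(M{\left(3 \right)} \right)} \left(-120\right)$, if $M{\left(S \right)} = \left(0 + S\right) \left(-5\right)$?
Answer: $-21503$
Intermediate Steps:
$M{\left(S \right)} = - 5 S$ ($M{\left(S \right)} = S \left(-5\right) = - 5 S$)
$F{\left(n \right)} = -1 + n^{2} + 3 n$ ($F{\left(n \right)} = 3 - \left(4 - n^{2} - 3 n\right) = 3 + \left(-4 + n^{2} + 3 n\right) = -1 + n^{2} + 3 n$)
$-23 + F{\left(M{\left(3 \right)} \right)} \left(-120\right) = -23 + \left(-1 + \left(\left(-5\right) 3\right)^{2} + 3 \left(\left(-5\right) 3\right)\right) \left(-120\right) = -23 + \left(-1 + \left(-15\right)^{2} + 3 \left(-15\right)\right) \left(-120\right) = -23 + \left(-1 + 225 - 45\right) \left(-120\right) = -23 + 179 \left(-120\right) = -23 - 21480 = -21503$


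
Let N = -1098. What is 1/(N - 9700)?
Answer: -1/10798 ≈ -9.2610e-5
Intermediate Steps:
1/(N - 9700) = 1/(-1098 - 9700) = 1/(-10798) = -1/10798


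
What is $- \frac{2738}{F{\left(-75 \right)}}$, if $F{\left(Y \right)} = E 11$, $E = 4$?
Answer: $- \frac{1369}{22} \approx -62.227$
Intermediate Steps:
$F{\left(Y \right)} = 44$ ($F{\left(Y \right)} = 4 \cdot 11 = 44$)
$- \frac{2738}{F{\left(-75 \right)}} = - \frac{2738}{44} = \left(-2738\right) \frac{1}{44} = - \frac{1369}{22}$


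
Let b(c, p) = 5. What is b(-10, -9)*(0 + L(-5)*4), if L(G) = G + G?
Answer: -200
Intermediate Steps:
L(G) = 2*G
b(-10, -9)*(0 + L(-5)*4) = 5*(0 + (2*(-5))*4) = 5*(0 - 10*4) = 5*(0 - 40) = 5*(-40) = -200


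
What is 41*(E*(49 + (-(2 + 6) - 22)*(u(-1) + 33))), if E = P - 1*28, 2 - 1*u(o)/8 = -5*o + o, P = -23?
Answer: 963951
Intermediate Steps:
u(o) = 16 + 32*o (u(o) = 16 - 8*(-5*o + o) = 16 - (-32)*o = 16 + 32*o)
E = -51 (E = -23 - 1*28 = -23 - 28 = -51)
41*(E*(49 + (-(2 + 6) - 22)*(u(-1) + 33))) = 41*(-51*(49 + (-(2 + 6) - 22)*((16 + 32*(-1)) + 33))) = 41*(-51*(49 + (-1*8 - 22)*((16 - 32) + 33))) = 41*(-51*(49 + (-8 - 22)*(-16 + 33))) = 41*(-51*(49 - 30*17)) = 41*(-51*(49 - 510)) = 41*(-51*(-461)) = 41*23511 = 963951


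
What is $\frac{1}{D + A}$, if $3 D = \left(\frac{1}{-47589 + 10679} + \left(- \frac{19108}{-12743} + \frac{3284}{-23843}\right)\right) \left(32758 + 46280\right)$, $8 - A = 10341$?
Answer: $\frac{5607207545795}{143225454487753648} \approx 3.915 \cdot 10^{-5}$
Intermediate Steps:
$A = -10333$ ($A = 8 - 10341 = -10333$)
$D = \frac{201164730058453383}{5607207545795}$ ($D = \frac{\left(\frac{1}{-47589 + 10679} + \left(- \frac{19108}{-12743} + \frac{3284}{-23843}\right)\right) \left(32758 + 46280\right)}{3} = \frac{\left(\frac{1}{-36910} + \left(\left(-19108\right) \left(- \frac{1}{12743}\right) + 3284 \left(- \frac{1}{23843}\right)\right)\right) 79038}{3} = \frac{\left(- \frac{1}{36910} + \left(\frac{19108}{12743} - \frac{3284}{23843}\right)\right) 79038}{3} = \frac{\left(- \frac{1}{36910} + \frac{413744032}{303831349}\right) 79038}{3} = \frac{\frac{15270988389771}{11214415091590} \cdot 79038}{3} = \frac{1}{3} \cdot \frac{603494190175360149}{5607207545795} = \frac{201164730058453383}{5607207545795} \approx 35876.0$)
$\frac{1}{D + A} = \frac{1}{\frac{201164730058453383}{5607207545795} - 10333} = \frac{1}{\frac{143225454487753648}{5607207545795}} = \frac{5607207545795}{143225454487753648}$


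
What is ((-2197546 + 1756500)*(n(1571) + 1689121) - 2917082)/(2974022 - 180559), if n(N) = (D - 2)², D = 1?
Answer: -744983418694/2793463 ≈ -2.6669e+5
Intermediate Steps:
n(N) = 1 (n(N) = (1 - 2)² = (-1)² = 1)
((-2197546 + 1756500)*(n(1571) + 1689121) - 2917082)/(2974022 - 180559) = ((-2197546 + 1756500)*(1 + 1689121) - 2917082)/(2974022 - 180559) = (-441046*1689122 - 2917082)/2793463 = (-744980501612 - 2917082)*(1/2793463) = -744983418694*1/2793463 = -744983418694/2793463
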